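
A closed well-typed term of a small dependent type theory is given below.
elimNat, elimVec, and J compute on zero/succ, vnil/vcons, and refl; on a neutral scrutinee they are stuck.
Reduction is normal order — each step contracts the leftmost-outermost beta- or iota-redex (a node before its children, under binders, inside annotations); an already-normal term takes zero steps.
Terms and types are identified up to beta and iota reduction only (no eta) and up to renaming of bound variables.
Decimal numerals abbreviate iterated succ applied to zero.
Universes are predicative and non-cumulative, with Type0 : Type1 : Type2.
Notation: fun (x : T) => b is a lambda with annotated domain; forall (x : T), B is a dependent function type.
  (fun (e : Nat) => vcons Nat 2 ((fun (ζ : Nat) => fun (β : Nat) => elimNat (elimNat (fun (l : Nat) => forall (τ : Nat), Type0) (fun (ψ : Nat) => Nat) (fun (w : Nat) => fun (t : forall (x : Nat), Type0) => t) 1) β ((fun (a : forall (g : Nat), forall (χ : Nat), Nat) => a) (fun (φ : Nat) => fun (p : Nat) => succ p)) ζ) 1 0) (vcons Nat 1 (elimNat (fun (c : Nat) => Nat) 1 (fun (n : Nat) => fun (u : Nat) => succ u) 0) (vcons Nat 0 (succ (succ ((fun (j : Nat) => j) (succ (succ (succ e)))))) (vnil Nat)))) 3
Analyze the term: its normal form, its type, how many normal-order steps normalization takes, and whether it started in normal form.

reduced normal form:
  vcons Nat 2 1 (vcons Nat 1 1 (vcons Nat 0 8 (vnil Nat)))
type:
  Vec Nat 3
reduction steps (normal order): 10
started in normal form: no
first redex: a beta-redex


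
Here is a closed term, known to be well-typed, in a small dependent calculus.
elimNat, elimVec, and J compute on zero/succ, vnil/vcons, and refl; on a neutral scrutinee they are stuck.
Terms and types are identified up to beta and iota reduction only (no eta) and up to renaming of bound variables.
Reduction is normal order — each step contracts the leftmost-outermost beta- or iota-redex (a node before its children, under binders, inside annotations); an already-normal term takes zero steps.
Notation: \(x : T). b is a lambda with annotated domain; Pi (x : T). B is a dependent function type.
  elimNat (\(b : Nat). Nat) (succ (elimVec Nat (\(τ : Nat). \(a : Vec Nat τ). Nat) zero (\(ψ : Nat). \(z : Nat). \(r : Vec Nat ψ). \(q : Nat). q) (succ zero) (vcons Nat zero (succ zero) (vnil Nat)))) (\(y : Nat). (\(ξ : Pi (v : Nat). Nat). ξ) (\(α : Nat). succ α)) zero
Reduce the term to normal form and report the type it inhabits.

reduced normal form:
  succ zero
the term's type:
  Nat


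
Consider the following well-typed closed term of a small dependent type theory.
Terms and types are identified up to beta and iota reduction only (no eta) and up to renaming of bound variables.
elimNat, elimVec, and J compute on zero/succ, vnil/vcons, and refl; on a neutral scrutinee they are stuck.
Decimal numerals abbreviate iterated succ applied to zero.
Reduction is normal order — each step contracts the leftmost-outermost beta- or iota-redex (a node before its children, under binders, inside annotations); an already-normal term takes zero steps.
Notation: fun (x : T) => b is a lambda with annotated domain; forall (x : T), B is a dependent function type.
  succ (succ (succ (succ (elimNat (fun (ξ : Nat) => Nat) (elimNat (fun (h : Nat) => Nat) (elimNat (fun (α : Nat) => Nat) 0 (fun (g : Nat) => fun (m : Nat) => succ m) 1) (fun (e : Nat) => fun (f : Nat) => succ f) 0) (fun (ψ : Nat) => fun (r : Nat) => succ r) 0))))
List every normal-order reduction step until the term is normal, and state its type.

normal-order reduction sequence:
  succ (succ (succ (succ (elimNat (fun (ξ : Nat) => Nat) (elimNat (fun (h : Nat) => Nat) (elimNat (fun (α : Nat) => Nat) 0 (fun (g : Nat) => fun (m : Nat) => succ m) 1) (fun (e : Nat) => fun (f : Nat) => succ f) 0) (fun (ψ : Nat) => fun (r : Nat) => succ r) 0))))
  ~> succ (succ (succ (succ (elimNat (fun (ξ : Nat) => Nat) (elimNat (fun (h : Nat) => Nat) 0 (fun (α : Nat) => fun (g : Nat) => succ g) 1) (fun (m : Nat) => fun (e : Nat) => succ e) 0))))
  ~> succ (succ (succ (succ (elimNat (fun (ξ : Nat) => Nat) 0 (fun (h : Nat) => fun (α : Nat) => succ α) 1))))
  ~> succ (succ (succ (succ ((fun (ξ : Nat) => fun (h : Nat) => succ h) 0 (elimNat (fun (α : Nat) => Nat) 0 (fun (g : Nat) => fun (m : Nat) => succ m) 0)))))
  ~> succ (succ (succ (succ ((fun (ξ : Nat) => succ ξ) (elimNat (fun (h : Nat) => Nat) 0 (fun (α : Nat) => fun (g : Nat) => succ g) 0)))))
  ~> succ (succ (succ (succ (succ (elimNat (fun (ξ : Nat) => Nat) 0 (fun (h : Nat) => fun (α : Nat) => succ α) 0)))))
  ~> 5
inferred type:
  Nat


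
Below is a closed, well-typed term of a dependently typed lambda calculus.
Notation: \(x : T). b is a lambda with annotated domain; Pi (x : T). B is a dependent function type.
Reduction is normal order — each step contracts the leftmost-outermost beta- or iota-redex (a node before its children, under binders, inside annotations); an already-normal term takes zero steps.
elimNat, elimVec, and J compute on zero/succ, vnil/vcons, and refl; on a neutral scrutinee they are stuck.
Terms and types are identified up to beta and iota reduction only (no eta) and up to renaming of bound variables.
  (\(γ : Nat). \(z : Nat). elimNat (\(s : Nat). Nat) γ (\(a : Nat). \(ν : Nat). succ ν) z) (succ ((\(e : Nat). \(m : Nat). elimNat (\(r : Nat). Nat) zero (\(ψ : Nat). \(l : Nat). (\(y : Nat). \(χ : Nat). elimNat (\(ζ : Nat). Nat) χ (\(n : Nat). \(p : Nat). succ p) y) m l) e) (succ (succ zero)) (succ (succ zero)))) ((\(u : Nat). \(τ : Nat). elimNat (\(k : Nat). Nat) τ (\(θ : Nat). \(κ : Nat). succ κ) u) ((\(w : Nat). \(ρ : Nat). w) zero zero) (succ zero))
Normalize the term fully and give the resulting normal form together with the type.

reduced normal form:
  succ (succ (succ (succ (succ (succ zero)))))
type:
  Nat


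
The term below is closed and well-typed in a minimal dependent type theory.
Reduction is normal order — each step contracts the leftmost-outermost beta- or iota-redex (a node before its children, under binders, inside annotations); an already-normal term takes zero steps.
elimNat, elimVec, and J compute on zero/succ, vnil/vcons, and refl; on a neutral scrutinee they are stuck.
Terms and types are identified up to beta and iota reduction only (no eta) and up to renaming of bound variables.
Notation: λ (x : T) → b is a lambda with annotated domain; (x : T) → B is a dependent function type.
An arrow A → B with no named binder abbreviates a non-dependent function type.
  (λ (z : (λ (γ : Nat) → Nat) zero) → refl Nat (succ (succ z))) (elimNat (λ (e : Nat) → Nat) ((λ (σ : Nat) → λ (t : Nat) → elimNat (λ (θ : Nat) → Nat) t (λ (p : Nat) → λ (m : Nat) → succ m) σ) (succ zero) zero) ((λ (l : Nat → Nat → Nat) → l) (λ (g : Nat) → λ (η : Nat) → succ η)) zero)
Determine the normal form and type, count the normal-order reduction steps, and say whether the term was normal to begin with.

reduced normal form:
  refl Nat (succ (succ (succ zero)))
inferred type:
  Eq Nat (succ (succ (succ zero))) (succ (succ (succ zero)))
normal-order step count: 8
started in normal form: no
first redex: a beta-redex


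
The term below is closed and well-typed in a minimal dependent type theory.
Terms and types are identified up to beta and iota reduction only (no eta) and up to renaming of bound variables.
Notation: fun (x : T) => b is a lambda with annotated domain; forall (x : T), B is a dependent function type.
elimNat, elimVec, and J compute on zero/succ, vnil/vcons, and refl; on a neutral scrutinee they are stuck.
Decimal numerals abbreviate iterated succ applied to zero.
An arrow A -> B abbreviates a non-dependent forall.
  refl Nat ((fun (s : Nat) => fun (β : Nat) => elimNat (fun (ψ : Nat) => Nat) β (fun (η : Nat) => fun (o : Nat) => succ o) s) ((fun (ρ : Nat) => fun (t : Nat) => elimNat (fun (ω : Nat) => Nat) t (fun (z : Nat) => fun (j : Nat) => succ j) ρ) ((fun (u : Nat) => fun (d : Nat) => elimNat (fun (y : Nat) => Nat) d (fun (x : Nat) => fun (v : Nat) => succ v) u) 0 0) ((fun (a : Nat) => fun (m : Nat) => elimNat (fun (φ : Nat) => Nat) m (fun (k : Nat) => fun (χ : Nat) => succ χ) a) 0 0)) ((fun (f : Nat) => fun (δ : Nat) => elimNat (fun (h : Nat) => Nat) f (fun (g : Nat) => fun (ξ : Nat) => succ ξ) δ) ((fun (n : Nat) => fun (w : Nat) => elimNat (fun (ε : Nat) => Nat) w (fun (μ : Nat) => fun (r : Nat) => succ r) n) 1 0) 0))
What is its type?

type:
  Eq Nat 1 1


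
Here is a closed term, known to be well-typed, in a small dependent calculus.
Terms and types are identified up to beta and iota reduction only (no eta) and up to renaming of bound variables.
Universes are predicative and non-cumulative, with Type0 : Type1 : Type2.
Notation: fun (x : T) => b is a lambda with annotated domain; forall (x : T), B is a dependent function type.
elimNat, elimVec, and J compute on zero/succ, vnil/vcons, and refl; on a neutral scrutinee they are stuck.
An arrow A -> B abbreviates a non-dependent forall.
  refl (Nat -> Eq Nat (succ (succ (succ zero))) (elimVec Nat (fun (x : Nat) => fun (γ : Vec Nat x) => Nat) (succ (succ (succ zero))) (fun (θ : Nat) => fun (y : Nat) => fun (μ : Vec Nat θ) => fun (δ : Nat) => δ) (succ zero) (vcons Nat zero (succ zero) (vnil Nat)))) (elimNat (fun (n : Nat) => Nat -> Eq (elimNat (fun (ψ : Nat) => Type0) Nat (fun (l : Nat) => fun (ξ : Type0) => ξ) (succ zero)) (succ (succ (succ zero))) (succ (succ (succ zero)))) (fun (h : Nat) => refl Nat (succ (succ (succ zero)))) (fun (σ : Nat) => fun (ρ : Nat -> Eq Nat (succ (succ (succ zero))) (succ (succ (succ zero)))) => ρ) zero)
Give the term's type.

inferred type:
  Eq (Nat -> Eq Nat (succ (succ (succ zero))) (succ (succ (succ zero)))) (fun (x : Nat) => refl Nat (succ (succ (succ zero)))) (fun (γ : Nat) => refl Nat (succ (succ (succ zero))))


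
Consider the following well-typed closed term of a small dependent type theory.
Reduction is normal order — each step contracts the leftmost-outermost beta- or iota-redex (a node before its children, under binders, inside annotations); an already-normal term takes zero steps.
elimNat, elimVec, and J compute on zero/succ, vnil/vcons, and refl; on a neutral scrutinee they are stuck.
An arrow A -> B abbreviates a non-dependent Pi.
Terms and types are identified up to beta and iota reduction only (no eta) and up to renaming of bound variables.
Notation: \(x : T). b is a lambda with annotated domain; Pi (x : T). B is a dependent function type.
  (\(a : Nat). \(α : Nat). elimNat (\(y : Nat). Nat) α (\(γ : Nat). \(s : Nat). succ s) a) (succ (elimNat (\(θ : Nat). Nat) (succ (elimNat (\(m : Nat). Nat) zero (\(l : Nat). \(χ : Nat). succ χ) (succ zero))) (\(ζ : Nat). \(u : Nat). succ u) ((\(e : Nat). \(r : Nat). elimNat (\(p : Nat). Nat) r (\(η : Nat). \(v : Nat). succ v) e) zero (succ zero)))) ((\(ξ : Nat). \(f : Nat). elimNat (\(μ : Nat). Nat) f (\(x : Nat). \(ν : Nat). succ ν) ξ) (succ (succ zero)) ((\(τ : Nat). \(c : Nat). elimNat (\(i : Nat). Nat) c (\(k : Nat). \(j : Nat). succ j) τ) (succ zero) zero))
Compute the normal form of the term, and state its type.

reduced normal form:
  succ (succ (succ (succ (succ (succ (succ zero))))))
type:
  Nat
observation: the leftmost-outermost redex is a beta-redex, and normalization takes 41 steps.


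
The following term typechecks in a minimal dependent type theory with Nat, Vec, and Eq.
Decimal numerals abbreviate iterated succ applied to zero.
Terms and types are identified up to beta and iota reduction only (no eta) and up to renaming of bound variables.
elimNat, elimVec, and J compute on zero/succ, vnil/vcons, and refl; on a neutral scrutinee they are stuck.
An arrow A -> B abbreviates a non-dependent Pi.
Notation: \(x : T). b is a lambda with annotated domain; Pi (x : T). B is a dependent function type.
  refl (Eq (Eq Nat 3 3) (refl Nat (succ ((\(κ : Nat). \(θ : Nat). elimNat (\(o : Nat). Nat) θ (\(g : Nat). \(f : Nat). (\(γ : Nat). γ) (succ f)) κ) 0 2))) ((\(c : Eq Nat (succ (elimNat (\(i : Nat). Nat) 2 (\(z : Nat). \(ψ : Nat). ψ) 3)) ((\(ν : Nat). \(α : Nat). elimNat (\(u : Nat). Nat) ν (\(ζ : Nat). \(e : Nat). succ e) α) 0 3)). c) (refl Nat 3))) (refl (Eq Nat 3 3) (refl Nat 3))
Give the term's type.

type:
  Eq (Eq (Eq Nat 3 3) (refl Nat 3) (refl Nat 3)) (refl (Eq Nat 3 3) (refl Nat 3)) (refl (Eq Nat 3 3) (refl Nat 3))


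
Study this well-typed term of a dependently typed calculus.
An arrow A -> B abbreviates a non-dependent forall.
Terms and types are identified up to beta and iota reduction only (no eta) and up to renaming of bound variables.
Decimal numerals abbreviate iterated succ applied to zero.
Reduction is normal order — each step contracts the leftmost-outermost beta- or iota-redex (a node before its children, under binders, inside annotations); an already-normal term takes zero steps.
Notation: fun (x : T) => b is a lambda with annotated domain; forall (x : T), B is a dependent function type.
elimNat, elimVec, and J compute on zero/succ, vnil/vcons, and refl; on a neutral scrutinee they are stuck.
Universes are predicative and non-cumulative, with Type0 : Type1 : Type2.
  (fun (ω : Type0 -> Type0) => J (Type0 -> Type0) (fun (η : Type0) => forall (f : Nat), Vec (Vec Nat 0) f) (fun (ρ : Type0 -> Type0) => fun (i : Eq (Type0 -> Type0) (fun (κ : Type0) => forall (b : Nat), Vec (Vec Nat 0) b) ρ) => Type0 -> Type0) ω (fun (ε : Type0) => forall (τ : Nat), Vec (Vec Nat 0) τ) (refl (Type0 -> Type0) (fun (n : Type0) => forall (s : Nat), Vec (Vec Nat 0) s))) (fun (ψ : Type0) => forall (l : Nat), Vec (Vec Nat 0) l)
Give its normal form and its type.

normal form:
  fun (ω : Type0) => forall (η : Nat), Vec (Vec Nat 0) η
inferred type:
  Type0 -> Type0


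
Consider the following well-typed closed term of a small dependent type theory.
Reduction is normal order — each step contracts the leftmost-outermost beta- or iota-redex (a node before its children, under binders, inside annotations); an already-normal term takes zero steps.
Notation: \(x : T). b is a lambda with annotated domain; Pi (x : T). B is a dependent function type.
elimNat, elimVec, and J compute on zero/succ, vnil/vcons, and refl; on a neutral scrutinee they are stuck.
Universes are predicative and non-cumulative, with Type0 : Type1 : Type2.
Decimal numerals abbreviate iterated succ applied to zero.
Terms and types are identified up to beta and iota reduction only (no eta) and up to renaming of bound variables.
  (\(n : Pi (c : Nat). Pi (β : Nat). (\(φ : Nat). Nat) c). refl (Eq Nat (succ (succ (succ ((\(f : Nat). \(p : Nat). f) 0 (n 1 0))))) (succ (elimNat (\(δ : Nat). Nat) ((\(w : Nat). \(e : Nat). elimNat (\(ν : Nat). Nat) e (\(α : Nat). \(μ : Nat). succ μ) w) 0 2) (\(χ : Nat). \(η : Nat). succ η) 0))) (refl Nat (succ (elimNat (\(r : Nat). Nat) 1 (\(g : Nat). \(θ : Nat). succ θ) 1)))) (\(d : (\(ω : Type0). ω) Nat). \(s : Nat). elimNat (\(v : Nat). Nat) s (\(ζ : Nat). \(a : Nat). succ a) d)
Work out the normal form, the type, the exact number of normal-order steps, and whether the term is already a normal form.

normal form:
  refl (Eq Nat 3 3) (refl Nat 3)
inferred type:
  Eq (Eq Nat 3 3) (refl Nat 3) (refl Nat 3)
reduction steps (normal order): 11
already normal: no
first contracted redex: a beta-redex


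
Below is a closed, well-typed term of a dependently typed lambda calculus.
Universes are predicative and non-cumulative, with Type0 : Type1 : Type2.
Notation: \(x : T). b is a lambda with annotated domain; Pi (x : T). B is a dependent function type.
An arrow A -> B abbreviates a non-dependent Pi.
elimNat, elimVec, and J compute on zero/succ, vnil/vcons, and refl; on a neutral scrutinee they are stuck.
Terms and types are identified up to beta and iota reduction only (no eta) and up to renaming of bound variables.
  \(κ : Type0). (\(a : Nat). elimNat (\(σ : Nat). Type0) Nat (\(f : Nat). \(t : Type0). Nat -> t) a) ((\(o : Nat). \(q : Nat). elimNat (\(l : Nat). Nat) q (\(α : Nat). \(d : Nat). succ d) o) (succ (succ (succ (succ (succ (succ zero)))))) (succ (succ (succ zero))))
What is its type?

the term's type:
  Type0 -> Type0


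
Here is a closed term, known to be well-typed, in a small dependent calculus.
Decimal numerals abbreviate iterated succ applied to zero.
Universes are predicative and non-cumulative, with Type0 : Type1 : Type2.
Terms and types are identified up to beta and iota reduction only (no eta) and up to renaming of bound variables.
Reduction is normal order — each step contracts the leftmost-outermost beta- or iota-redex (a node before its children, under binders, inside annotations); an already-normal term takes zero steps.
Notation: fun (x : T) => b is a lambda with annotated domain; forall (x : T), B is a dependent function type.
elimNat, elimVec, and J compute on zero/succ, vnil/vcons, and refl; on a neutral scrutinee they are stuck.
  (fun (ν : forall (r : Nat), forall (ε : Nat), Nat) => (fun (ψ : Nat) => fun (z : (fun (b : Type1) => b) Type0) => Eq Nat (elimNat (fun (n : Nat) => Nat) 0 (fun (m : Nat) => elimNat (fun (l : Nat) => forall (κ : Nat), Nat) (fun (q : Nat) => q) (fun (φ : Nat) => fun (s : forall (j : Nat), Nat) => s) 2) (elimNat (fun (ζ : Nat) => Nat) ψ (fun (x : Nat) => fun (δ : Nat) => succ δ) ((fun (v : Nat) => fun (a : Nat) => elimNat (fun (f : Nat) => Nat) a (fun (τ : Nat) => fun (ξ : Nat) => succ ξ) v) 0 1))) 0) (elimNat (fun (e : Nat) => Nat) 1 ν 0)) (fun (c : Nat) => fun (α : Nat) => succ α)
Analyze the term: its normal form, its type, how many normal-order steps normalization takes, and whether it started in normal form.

reduced normal form:
  fun (ν : Type0) => Eq Nat 0 0
inferred type:
  forall (ν : Type0), Type0
reduction steps (normal order): 25
started in normal form: no
first redex: a beta-redex


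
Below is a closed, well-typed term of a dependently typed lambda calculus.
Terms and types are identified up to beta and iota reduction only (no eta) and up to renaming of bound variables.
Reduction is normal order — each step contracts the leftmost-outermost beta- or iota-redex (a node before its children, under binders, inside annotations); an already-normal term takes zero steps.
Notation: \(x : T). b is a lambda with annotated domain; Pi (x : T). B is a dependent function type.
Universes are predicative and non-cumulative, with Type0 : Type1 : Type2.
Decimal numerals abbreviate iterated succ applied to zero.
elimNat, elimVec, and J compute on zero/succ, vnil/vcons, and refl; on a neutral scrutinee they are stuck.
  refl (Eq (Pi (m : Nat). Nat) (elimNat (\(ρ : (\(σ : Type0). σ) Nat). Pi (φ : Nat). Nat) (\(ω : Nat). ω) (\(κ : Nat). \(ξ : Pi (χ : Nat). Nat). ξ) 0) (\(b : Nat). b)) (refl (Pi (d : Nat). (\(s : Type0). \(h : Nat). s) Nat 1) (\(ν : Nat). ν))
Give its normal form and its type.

resulting normal form:
  refl (Eq (Pi (m : Nat). Nat) (\(ρ : Nat). ρ) (\(σ : Nat). σ)) (refl (Pi (φ : Nat). Nat) (\(ω : Nat). ω))
the term's type:
  Eq (Eq (Pi (m : Nat). Nat) (\(ρ : Nat). ρ) (\(σ : Nat). σ)) (refl (Pi (φ : Nat). Nat) (\(ω : Nat). ω)) (refl (Pi (κ : Nat). Nat) (\(ξ : Nat). ξ))
observation: 3 normal-order steps normalize the term, beginning with an elimNat iota-redex.


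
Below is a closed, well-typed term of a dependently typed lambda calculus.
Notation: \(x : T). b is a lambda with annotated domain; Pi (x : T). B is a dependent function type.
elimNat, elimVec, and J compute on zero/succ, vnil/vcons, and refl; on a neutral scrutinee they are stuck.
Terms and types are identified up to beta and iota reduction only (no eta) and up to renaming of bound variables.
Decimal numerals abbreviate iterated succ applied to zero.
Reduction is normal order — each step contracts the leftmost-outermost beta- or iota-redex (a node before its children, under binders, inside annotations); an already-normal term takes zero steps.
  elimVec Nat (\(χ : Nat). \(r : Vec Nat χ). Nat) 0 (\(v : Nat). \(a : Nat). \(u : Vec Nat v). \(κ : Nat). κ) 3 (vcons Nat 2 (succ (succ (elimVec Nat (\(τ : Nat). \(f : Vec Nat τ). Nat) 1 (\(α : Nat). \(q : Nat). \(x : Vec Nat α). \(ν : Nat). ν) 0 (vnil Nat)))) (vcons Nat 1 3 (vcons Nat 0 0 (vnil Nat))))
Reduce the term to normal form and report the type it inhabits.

resulting normal form:
  0
inferred type:
  Nat


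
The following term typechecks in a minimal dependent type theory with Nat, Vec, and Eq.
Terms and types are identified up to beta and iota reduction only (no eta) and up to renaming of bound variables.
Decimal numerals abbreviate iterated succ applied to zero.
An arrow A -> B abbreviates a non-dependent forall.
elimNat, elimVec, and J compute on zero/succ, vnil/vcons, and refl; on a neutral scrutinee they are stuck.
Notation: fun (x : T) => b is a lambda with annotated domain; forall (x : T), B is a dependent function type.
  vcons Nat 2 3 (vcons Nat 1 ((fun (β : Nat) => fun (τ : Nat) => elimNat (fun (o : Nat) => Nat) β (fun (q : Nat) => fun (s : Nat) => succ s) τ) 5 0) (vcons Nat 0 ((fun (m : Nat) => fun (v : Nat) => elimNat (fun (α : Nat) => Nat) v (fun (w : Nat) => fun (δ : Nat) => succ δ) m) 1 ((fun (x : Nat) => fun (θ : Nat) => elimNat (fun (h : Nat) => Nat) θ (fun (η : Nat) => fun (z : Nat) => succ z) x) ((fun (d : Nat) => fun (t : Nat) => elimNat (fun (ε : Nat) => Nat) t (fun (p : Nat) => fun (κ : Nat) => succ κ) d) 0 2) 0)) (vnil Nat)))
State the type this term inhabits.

inferred type:
  Vec Nat 3


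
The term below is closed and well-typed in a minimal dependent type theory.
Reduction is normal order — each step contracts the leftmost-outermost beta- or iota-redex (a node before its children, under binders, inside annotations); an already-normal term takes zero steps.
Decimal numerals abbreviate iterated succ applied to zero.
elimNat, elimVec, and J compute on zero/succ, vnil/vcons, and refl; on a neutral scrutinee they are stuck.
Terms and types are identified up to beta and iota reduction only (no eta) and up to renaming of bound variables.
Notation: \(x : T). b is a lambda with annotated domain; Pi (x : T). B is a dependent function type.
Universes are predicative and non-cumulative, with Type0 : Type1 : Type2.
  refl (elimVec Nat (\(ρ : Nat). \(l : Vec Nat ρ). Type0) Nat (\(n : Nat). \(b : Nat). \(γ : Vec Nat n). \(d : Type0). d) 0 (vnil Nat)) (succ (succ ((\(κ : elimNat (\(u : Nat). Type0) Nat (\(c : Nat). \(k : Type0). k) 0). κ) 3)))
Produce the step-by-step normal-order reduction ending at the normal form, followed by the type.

normal-order reduction:
  refl (elimVec Nat (\(ρ : Nat). \(l : Vec Nat ρ). Type0) Nat (\(n : Nat). \(b : Nat). \(γ : Vec Nat n). \(d : Type0). d) 0 (vnil Nat)) (succ (succ ((\(κ : elimNat (\(u : Nat). Type0) Nat (\(c : Nat). \(k : Type0). k) 0). κ) 3)))
  ~> refl Nat (succ (succ ((\(ρ : elimNat (\(l : Nat). Type0) Nat (\(n : Nat). \(b : Type0). b) 0). ρ) 3)))
  ~> refl Nat 5
inferred type:
  Eq Nat 5 5


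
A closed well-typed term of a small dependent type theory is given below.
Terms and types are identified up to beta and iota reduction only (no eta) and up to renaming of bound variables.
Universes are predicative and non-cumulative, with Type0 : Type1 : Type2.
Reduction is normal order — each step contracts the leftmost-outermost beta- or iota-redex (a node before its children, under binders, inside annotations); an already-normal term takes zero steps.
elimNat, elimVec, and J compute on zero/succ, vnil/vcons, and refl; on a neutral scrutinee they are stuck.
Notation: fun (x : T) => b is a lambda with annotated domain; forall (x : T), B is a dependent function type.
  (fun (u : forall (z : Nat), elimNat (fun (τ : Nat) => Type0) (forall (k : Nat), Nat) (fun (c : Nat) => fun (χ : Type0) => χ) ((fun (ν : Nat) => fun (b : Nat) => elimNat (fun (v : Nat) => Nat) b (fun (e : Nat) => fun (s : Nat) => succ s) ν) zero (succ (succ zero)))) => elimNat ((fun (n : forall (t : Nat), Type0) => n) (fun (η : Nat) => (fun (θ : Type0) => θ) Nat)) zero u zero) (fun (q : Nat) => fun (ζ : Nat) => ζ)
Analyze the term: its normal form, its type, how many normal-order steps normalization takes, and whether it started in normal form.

normal form:
  zero
type:
  Nat
normal-order step count: 2
already normal: no
first contracted redex: a beta-redex


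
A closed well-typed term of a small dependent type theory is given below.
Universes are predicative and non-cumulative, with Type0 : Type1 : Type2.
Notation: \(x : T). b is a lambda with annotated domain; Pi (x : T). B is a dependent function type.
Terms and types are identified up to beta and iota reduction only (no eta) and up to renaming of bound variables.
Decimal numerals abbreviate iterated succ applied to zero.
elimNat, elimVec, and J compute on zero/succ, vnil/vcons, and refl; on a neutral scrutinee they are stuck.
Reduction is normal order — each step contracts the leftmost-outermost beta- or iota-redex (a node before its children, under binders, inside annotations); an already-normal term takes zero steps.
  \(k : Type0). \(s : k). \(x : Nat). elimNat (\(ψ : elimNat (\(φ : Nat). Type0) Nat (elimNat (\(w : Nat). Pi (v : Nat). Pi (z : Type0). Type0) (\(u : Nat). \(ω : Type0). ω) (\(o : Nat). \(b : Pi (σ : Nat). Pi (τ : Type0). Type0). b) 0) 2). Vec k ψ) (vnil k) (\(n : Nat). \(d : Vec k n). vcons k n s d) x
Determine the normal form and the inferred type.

resulting normal form:
  \(k : Type0). \(s : k). \(x : Nat). elimNat (\(ψ : Nat). Vec k ψ) (vnil k) (\(φ : Nat). \(w : Vec k φ). vcons k φ s w) x
the term's type:
  Pi (k : Type0). Pi (s : k). Pi (x : Nat). Vec k x


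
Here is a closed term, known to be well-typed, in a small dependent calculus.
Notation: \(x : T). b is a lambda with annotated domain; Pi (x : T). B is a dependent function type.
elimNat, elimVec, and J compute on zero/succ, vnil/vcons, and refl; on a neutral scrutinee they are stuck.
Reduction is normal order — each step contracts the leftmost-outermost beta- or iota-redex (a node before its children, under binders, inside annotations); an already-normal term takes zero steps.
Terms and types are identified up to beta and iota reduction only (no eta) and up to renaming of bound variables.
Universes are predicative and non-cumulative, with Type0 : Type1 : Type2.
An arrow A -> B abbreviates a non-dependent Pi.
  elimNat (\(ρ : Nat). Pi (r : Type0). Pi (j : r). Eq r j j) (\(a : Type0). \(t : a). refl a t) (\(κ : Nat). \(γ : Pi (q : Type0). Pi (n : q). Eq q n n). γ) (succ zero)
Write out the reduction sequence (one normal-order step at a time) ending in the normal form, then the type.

normal-order reduction sequence:
  elimNat (\(ρ : Nat). Pi (r : Type0). Pi (j : r). Eq r j j) (\(a : Type0). \(t : a). refl a t) (\(κ : Nat). \(γ : Pi (q : Type0). Pi (n : q). Eq q n n). γ) (succ zero)
  ~> (\(ρ : Nat). \(r : Pi (j : Type0). Pi (a : j). Eq j a a). r) zero (elimNat (\(t : Nat). Pi (κ : Type0). Pi (γ : κ). Eq κ γ γ) (\(q : Type0). \(n : q). refl q n) (\(ε : Nat). \(s : Pi (m : Type0). Pi (δ : m). Eq m δ δ). s) zero)
  ~> (\(ρ : Pi (r : Type0). Pi (j : r). Eq r j j). ρ) (elimNat (\(a : Nat). Pi (t : Type0). Pi (κ : t). Eq t κ κ) (\(γ : Type0). \(q : γ). refl γ q) (\(n : Nat). \(ε : Pi (s : Type0). Pi (m : s). Eq s m m). ε) zero)
  ~> elimNat (\(ρ : Nat). Pi (r : Type0). Pi (j : r). Eq r j j) (\(a : Type0). \(t : a). refl a t) (\(κ : Nat). \(γ : Pi (q : Type0). Pi (n : q). Eq q n n). γ) zero
  ~> \(ρ : Type0). \(r : ρ). refl ρ r
the term's type:
  Pi (ρ : Type0). Pi (r : ρ). Eq ρ r r


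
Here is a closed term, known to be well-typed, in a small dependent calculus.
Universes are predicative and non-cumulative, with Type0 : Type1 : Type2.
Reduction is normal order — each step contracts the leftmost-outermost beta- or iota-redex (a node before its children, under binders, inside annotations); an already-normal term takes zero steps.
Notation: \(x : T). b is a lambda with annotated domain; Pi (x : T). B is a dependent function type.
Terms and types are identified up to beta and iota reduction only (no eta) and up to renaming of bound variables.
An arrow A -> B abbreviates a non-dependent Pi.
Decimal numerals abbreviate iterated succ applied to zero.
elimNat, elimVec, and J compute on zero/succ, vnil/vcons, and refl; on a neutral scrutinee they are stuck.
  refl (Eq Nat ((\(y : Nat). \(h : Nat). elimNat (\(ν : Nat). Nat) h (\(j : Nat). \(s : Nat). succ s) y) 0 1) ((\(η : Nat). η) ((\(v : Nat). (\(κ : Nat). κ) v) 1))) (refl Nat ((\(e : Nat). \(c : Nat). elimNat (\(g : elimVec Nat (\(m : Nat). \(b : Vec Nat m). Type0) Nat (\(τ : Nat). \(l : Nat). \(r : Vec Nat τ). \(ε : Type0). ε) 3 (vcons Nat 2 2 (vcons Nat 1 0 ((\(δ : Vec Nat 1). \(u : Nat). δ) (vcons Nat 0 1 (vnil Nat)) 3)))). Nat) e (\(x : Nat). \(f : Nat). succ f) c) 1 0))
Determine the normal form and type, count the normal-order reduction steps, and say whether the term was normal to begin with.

normal form:
  refl (Eq Nat 1 1) (refl Nat 1)
the term's type:
  Eq (Eq Nat 1 1) (refl Nat 1) (refl Nat 1)
normal-order step count: 9
started in normal form: no
first redex: a beta-redex


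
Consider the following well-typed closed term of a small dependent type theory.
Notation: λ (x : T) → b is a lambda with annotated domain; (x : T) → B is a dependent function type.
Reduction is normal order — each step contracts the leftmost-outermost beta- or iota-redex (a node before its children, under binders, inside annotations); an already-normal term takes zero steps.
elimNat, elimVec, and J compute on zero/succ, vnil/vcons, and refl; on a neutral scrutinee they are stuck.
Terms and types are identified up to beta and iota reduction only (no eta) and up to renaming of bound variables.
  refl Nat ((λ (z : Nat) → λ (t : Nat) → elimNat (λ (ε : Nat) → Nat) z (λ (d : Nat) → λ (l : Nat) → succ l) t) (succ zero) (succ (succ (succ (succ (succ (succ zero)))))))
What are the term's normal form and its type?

reduced normal form:
  refl Nat (succ (succ (succ (succ (succ (succ (succ zero)))))))
type:
  Eq Nat (succ (succ (succ (succ (succ (succ (succ zero))))))) (succ (succ (succ (succ (succ (succ (succ zero)))))))


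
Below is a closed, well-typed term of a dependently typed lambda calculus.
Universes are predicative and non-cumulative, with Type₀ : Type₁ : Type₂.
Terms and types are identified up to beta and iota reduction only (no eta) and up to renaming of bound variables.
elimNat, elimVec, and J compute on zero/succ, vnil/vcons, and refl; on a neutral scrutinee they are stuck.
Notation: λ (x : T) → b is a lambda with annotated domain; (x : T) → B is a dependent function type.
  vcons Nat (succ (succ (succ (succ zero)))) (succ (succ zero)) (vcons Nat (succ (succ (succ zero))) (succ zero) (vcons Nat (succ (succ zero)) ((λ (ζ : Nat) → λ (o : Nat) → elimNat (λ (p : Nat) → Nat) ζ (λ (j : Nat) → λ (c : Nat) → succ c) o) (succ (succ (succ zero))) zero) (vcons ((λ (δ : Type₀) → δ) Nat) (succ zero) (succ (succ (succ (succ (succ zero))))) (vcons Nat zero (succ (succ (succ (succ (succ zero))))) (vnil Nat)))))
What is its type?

the term's type:
  Vec Nat (succ (succ (succ (succ (succ zero)))))


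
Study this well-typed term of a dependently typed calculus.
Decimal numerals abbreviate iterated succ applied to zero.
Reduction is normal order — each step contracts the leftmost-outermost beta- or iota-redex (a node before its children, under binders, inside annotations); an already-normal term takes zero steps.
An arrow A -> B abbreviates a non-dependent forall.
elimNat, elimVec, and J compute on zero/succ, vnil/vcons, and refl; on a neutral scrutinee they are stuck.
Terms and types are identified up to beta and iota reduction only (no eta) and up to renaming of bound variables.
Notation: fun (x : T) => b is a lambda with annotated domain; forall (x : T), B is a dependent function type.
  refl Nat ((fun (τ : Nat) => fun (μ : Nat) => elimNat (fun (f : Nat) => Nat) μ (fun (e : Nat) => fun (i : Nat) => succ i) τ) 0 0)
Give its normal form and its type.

reduced normal form:
  refl Nat 0
inferred type:
  Eq Nat 0 0


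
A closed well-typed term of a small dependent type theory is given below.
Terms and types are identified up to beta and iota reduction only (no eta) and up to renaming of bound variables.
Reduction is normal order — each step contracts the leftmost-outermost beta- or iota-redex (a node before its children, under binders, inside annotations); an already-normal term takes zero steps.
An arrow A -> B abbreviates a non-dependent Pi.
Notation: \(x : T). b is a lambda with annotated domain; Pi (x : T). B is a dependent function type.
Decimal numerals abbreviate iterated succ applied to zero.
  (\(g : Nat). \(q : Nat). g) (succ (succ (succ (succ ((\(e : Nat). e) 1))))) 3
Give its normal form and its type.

resulting normal form:
  5
inferred type:
  Nat


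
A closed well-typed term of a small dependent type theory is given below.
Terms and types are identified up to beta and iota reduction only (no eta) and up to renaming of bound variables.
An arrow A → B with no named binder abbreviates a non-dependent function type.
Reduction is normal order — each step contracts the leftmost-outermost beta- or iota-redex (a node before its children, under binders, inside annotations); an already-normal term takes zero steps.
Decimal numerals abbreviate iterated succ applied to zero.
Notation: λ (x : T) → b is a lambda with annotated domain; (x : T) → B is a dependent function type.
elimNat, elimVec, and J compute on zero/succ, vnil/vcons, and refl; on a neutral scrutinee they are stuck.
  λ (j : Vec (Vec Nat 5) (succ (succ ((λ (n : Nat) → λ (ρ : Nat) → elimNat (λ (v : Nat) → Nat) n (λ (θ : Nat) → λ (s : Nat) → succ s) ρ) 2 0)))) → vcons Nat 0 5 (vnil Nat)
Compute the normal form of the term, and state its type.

reduced normal form:
  λ (j : Vec (Vec Nat 5) 4) → vcons Nat 0 5 (vnil Nat)
type:
  Vec (Vec Nat 5) 4 → Vec Nat 1
observation: reduction starts at a beta-redex, and 3 normal-order steps reach the normal form.


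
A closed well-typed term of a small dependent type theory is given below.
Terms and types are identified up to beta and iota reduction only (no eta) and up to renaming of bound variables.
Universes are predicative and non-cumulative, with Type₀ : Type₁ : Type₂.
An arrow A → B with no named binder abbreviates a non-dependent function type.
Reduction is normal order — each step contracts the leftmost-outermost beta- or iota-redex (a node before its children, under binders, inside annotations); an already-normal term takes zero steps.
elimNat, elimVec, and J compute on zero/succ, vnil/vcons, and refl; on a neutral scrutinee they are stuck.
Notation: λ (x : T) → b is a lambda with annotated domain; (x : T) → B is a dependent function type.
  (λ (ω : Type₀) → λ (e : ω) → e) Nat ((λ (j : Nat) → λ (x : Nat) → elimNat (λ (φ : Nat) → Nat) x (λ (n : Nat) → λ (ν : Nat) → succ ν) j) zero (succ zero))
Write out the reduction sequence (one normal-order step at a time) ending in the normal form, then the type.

reduction (normal order):
  (λ (ω : Type₀) → λ (e : ω) → e) Nat ((λ (j : Nat) → λ (x : Nat) → elimNat (λ (φ : Nat) → Nat) x (λ (n : Nat) → λ (ν : Nat) → succ ν) j) zero (succ zero))
  ~> (λ (ω : Nat) → ω) ((λ (e : Nat) → λ (j : Nat) → elimNat (λ (x : Nat) → Nat) j (λ (φ : Nat) → λ (n : Nat) → succ n) e) zero (succ zero))
  ~> (λ (ω : Nat) → λ (e : Nat) → elimNat (λ (j : Nat) → Nat) e (λ (x : Nat) → λ (φ : Nat) → succ φ) ω) zero (succ zero)
  ~> (λ (ω : Nat) → elimNat (λ (e : Nat) → Nat) ω (λ (j : Nat) → λ (x : Nat) → succ x) zero) (succ zero)
  ~> elimNat (λ (ω : Nat) → Nat) (succ zero) (λ (e : Nat) → λ (j : Nat) → succ j) zero
  ~> succ zero
type:
  Nat


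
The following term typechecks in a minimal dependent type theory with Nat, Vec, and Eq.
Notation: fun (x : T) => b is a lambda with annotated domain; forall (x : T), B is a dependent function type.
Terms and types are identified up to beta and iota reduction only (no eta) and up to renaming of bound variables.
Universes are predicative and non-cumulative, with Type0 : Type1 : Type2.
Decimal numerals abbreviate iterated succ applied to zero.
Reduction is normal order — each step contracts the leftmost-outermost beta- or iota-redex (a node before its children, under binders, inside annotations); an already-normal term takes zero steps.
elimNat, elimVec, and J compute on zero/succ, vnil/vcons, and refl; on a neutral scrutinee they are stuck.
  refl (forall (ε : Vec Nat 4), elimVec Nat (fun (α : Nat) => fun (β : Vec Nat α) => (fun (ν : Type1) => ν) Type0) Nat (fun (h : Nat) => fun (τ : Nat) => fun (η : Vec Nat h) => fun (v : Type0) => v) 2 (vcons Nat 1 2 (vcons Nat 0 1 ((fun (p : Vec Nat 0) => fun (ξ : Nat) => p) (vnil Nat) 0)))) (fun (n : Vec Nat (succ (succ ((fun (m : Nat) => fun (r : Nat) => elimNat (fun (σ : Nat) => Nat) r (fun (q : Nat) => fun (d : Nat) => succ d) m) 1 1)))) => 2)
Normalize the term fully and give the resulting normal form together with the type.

resulting normal form:
  refl (forall (ε : Vec Nat 4), Nat) (fun (α : Vec Nat 4) => 2)
inferred type:
  Eq (forall (ε : Vec Nat 4), Nat) (fun (α : Vec Nat 4) => 2) (fun (β : Vec Nat 4) => 2)


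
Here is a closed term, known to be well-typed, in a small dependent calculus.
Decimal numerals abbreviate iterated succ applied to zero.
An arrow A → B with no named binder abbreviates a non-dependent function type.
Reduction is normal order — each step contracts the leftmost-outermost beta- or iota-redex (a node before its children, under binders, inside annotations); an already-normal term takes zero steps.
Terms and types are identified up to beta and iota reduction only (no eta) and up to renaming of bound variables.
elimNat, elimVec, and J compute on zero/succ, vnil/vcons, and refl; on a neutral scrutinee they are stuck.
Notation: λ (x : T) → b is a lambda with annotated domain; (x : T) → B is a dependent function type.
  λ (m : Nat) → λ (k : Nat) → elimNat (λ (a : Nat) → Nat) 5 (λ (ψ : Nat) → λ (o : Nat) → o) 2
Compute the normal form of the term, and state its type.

resulting normal form:
  λ (m : Nat) → λ (k : Nat) → 5
inferred type:
  Nat → Nat → Nat


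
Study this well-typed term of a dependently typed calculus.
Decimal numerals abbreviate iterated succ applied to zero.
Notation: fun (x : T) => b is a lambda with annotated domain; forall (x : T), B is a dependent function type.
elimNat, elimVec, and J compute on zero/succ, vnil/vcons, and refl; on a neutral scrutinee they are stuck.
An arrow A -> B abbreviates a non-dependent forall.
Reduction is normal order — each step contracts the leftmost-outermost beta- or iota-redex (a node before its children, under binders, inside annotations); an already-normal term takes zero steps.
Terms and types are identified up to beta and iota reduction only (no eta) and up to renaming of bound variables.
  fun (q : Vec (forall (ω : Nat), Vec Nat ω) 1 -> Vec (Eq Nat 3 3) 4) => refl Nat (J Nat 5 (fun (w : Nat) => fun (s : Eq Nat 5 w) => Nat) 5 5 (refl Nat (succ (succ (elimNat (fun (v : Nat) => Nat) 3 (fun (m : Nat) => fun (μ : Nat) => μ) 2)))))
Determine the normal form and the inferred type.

normal form:
  fun (q : Vec (forall (ω : Nat), Vec Nat ω) 1 -> Vec (Eq Nat 3 3) 4) => refl Nat 5
type:
  (Vec (forall (q : Nat), Vec Nat q) 1 -> Vec (Eq Nat 3 3) 4) -> Eq Nat 5 5
observation: contracting a J iota-redex first, the term normalizes in 1 step.


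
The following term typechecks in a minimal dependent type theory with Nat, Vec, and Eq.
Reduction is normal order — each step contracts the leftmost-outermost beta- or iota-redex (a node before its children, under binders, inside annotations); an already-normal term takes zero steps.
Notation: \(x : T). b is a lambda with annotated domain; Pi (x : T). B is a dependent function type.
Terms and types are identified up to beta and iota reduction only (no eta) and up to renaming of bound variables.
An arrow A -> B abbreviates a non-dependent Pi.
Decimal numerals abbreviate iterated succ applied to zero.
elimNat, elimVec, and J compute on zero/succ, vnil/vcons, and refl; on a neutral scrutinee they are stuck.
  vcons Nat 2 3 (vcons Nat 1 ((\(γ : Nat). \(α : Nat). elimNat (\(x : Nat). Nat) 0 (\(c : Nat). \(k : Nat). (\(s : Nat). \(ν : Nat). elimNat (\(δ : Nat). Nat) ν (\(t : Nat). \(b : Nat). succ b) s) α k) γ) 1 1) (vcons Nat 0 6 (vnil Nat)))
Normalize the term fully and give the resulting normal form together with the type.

normal form:
  vcons Nat 2 3 (vcons Nat 1 1 (vcons Nat 0 6 (vnil Nat)))
the term's type:
  Vec Nat 3
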